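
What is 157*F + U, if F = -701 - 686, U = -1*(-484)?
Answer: -217275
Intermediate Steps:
U = 484
F = -1387
157*F + U = 157*(-1387) + 484 = -217759 + 484 = -217275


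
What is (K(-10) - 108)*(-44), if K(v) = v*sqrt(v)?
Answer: 4752 + 440*I*sqrt(10) ≈ 4752.0 + 1391.4*I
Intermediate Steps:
K(v) = v**(3/2)
(K(-10) - 108)*(-44) = ((-10)**(3/2) - 108)*(-44) = (-10*I*sqrt(10) - 108)*(-44) = (-108 - 10*I*sqrt(10))*(-44) = 4752 + 440*I*sqrt(10)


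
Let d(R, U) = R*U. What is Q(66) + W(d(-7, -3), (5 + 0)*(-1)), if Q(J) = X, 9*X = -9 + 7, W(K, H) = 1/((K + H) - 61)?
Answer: -11/45 ≈ -0.24444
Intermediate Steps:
W(K, H) = 1/(-61 + H + K) (W(K, H) = 1/((H + K) - 61) = 1/(-61 + H + K))
X = -2/9 (X = (-9 + 7)/9 = (1/9)*(-2) = -2/9 ≈ -0.22222)
Q(J) = -2/9
Q(66) + W(d(-7, -3), (5 + 0)*(-1)) = -2/9 + 1/(-61 + (5 + 0)*(-1) - 7*(-3)) = -2/9 + 1/(-61 + 5*(-1) + 21) = -2/9 + 1/(-61 - 5 + 21) = -2/9 + 1/(-45) = -2/9 - 1/45 = -11/45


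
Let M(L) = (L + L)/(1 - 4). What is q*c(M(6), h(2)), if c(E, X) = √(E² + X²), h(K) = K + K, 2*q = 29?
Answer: 58*√2 ≈ 82.024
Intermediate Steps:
q = 29/2 (q = (½)*29 = 29/2 ≈ 14.500)
M(L) = -2*L/3 (M(L) = (2*L)/(-3) = (2*L)*(-⅓) = -2*L/3)
h(K) = 2*K
q*c(M(6), h(2)) = 29*√((-⅔*6)² + (2*2)²)/2 = 29*√((-4)² + 4²)/2 = 29*√(16 + 16)/2 = 29*√32/2 = 29*(4*√2)/2 = 58*√2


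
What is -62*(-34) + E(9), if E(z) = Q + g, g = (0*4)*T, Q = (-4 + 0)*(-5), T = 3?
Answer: 2128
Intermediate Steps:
Q = 20 (Q = -4*(-5) = 20)
g = 0 (g = (0*4)*3 = 0*3 = 0)
E(z) = 20 (E(z) = 20 + 0 = 20)
-62*(-34) + E(9) = -62*(-34) + 20 = 2108 + 20 = 2128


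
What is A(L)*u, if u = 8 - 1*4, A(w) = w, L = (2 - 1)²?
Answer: 4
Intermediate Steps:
L = 1 (L = 1² = 1)
u = 4 (u = 8 - 4 = 4)
A(L)*u = 1*4 = 4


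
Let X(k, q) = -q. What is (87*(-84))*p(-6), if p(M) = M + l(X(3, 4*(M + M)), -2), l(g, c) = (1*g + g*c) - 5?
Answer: 431172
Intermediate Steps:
l(g, c) = -5 + g + c*g (l(g, c) = (g + c*g) - 5 = -5 + g + c*g)
p(M) = -5 + 9*M (p(M) = M + (-5 - 4*(M + M) - (-2)*4*(M + M)) = M + (-5 - 4*2*M - (-2)*4*(2*M)) = M + (-5 - 8*M - (-2)*8*M) = M + (-5 - 8*M - (-16)*M) = M + (-5 - 8*M + 16*M) = M + (-5 + 8*M) = -5 + 9*M)
(87*(-84))*p(-6) = (87*(-84))*(-5 + 9*(-6)) = -7308*(-5 - 54) = -7308*(-59) = 431172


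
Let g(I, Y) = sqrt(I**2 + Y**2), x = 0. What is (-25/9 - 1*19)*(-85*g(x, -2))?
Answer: 33320/9 ≈ 3702.2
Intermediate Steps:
(-25/9 - 1*19)*(-85*g(x, -2)) = (-25/9 - 1*19)*(-85*sqrt(0**2 + (-2)**2)) = (-25*1/9 - 19)*(-85*sqrt(0 + 4)) = (-25/9 - 19)*(-85*sqrt(4)) = -(-16660)*2/9 = -196/9*(-170) = 33320/9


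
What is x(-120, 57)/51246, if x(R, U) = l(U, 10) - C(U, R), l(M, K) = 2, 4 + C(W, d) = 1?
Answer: 5/51246 ≈ 9.7569e-5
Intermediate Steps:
C(W, d) = -3 (C(W, d) = -4 + 1 = -3)
x(R, U) = 5 (x(R, U) = 2 - 1*(-3) = 2 + 3 = 5)
x(-120, 57)/51246 = 5/51246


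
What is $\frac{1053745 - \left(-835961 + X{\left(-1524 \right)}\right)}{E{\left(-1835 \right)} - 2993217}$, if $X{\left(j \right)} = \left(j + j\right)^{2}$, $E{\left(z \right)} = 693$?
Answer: $\frac{1233433}{498754} \approx 2.473$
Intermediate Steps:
$X{\left(j \right)} = 4 j^{2}$ ($X{\left(j \right)} = \left(2 j\right)^{2} = 4 j^{2}$)
$\frac{1053745 - \left(-835961 + X{\left(-1524 \right)}\right)}{E{\left(-1835 \right)} - 2993217} = \frac{1053745 + \left(835961 - 4 \left(-1524\right)^{2}\right)}{693 - 2993217} = \frac{1053745 + \left(835961 - 4 \cdot 2322576\right)}{-2992524} = \left(1053745 + \left(835961 - 9290304\right)\right) \left(- \frac{1}{2992524}\right) = \left(1053745 - 8454343\right) \left(- \frac{1}{2992524}\right) = \left(-7400598\right) \left(- \frac{1}{2992524}\right) = \frac{1233433}{498754}$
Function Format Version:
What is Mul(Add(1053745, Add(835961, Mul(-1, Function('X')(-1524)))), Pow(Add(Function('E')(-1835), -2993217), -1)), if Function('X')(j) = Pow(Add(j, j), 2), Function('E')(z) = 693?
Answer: Rational(1233433, 498754) ≈ 2.4730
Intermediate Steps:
Function('X')(j) = Mul(4, Pow(j, 2)) (Function('X')(j) = Pow(Mul(2, j), 2) = Mul(4, Pow(j, 2)))
Mul(Add(1053745, Add(835961, Mul(-1, Function('X')(-1524)))), Pow(Add(Function('E')(-1835), -2993217), -1)) = Mul(Add(1053745, Add(835961, Mul(-1, Mul(4, Pow(-1524, 2))))), Pow(Add(693, -2993217), -1)) = Mul(Add(1053745, Add(835961, Mul(-1, Mul(4, 2322576)))), Pow(-2992524, -1)) = Mul(Add(1053745, Add(835961, Mul(-1, 9290304))), Rational(-1, 2992524)) = Mul(Add(1053745, Add(835961, -9290304)), Rational(-1, 2992524)) = Mul(Add(1053745, -8454343), Rational(-1, 2992524)) = Mul(-7400598, Rational(-1, 2992524)) = Rational(1233433, 498754)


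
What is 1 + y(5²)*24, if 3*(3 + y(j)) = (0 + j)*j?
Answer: 4929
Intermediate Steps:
y(j) = -3 + j²/3 (y(j) = -3 + ((0 + j)*j)/3 = -3 + (j*j)/3 = -3 + j²/3)
1 + y(5²)*24 = 1 + (-3 + (5²)²/3)*24 = 1 + (-3 + (⅓)*25²)*24 = 1 + (-3 + (⅓)*625)*24 = 1 + (-3 + 625/3)*24 = 1 + (616/3)*24 = 1 + 4928 = 4929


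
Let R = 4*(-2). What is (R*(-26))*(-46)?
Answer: -9568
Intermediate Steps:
R = -8
(R*(-26))*(-46) = -8*(-26)*(-46) = 208*(-46) = -9568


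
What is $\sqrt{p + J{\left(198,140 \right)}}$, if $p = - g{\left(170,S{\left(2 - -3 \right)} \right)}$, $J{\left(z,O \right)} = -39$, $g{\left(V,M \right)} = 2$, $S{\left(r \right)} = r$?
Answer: $i \sqrt{41} \approx 6.4031 i$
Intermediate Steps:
$p = -2$ ($p = \left(-1\right) 2 = -2$)
$\sqrt{p + J{\left(198,140 \right)}} = \sqrt{-2 - 39} = \sqrt{-41} = i \sqrt{41}$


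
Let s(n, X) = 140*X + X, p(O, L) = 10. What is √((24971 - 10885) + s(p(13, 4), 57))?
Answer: √22123 ≈ 148.74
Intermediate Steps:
s(n, X) = 141*X
√((24971 - 10885) + s(p(13, 4), 57)) = √((24971 - 10885) + 141*57) = √(14086 + 8037) = √22123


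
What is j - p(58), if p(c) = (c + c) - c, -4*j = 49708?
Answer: -12485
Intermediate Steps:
j = -12427 (j = -¼*49708 = -12427)
p(c) = c (p(c) = 2*c - c = c)
j - p(58) = -12427 - 1*58 = -12427 - 58 = -12485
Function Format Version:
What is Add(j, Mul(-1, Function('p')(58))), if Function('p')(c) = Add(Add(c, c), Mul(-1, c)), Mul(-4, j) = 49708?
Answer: -12485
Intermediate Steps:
j = -12427 (j = Mul(Rational(-1, 4), 49708) = -12427)
Function('p')(c) = c (Function('p')(c) = Add(Mul(2, c), Mul(-1, c)) = c)
Add(j, Mul(-1, Function('p')(58))) = Add(-12427, Mul(-1, 58)) = Add(-12427, -58) = -12485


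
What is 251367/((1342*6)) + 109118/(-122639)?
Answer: 907538769/29923916 ≈ 30.328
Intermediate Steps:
251367/((1342*6)) + 109118/(-122639) = 251367/8052 + 109118*(-1/122639) = 251367*(1/8052) - 109118/122639 = 83789/2684 - 109118/122639 = 907538769/29923916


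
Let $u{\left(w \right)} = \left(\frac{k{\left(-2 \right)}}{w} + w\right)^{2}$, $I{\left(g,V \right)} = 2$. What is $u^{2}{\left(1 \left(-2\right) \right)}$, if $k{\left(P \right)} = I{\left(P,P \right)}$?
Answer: $81$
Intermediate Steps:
$k{\left(P \right)} = 2$
$u{\left(w \right)} = \left(w + \frac{2}{w}\right)^{2}$ ($u{\left(w \right)} = \left(\frac{2}{w} + w\right)^{2} = \left(w + \frac{2}{w}\right)^{2}$)
$u^{2}{\left(1 \left(-2\right) \right)} = \left(\frac{\left(2 + \left(1 \left(-2\right)\right)^{2}\right)^{2}}{4}\right)^{2} = \left(\frac{\left(2 + \left(-2\right)^{2}\right)^{2}}{4}\right)^{2} = \left(\frac{\left(2 + 4\right)^{2}}{4}\right)^{2} = \left(\frac{6^{2}}{4}\right)^{2} = \left(\frac{1}{4} \cdot 36\right)^{2} = 9^{2} = 81$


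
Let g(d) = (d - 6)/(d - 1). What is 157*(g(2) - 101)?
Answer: -16485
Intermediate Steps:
g(d) = (-6 + d)/(-1 + d)
157*(g(2) - 101) = 157*((-6 + 2)/(-1 + 2) - 101) = 157*(-4/1 - 101) = 157*(1*(-4) - 101) = 157*(-4 - 101) = 157*(-105) = -16485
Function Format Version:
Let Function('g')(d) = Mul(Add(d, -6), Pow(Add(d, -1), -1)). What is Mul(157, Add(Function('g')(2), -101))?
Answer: -16485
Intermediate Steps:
Function('g')(d) = Mul(Pow(Add(-1, d), -1), Add(-6, d)) (Function('g')(d) = Mul(Add(-6, d), Pow(Add(-1, d), -1)) = Mul(Pow(Add(-1, d), -1), Add(-6, d)))
Mul(157, Add(Function('g')(2), -101)) = Mul(157, Add(Mul(Pow(Add(-1, 2), -1), Add(-6, 2)), -101)) = Mul(157, Add(Mul(Pow(1, -1), -4), -101)) = Mul(157, Add(Mul(1, -4), -101)) = Mul(157, Add(-4, -101)) = Mul(157, -105) = -16485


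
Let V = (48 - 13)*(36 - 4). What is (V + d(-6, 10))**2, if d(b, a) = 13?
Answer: 1283689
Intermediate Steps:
V = 1120 (V = 35*32 = 1120)
(V + d(-6, 10))**2 = (1120 + 13)**2 = 1133**2 = 1283689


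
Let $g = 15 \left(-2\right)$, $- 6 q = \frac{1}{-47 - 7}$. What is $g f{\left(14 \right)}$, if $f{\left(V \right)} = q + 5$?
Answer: $- \frac{8105}{54} \approx -150.09$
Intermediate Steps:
$q = \frac{1}{324}$ ($q = - \frac{1}{6 \left(-47 - 7\right)} = - \frac{1}{6 \left(-54\right)} = \left(- \frac{1}{6}\right) \left(- \frac{1}{54}\right) = \frac{1}{324} \approx 0.0030864$)
$g = -30$
$f{\left(V \right)} = \frac{1621}{324}$ ($f{\left(V \right)} = \frac{1}{324} + 5 = \frac{1621}{324}$)
$g f{\left(14 \right)} = \left(-30\right) \frac{1621}{324} = - \frac{8105}{54}$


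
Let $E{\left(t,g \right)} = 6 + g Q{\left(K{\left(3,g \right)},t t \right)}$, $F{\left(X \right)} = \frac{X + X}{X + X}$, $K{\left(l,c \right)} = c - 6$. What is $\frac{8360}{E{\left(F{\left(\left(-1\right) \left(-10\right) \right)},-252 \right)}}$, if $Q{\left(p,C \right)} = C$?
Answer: $- \frac{4180}{123} \approx -33.984$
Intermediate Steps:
$K{\left(l,c \right)} = -6 + c$ ($K{\left(l,c \right)} = c - 6 = -6 + c$)
$F{\left(X \right)} = 1$ ($F{\left(X \right)} = \frac{2 X}{2 X} = 2 X \frac{1}{2 X} = 1$)
$E{\left(t,g \right)} = 6 + g t^{2}$ ($E{\left(t,g \right)} = 6 + g t t = 6 + g t^{2}$)
$\frac{8360}{E{\left(F{\left(\left(-1\right) \left(-10\right) \right)},-252 \right)}} = \frac{8360}{6 - 252 \cdot 1^{2}} = \frac{8360}{6 - 252} = \frac{8360}{-246} = 8360 \left(- \frac{1}{246}\right) = - \frac{4180}{123}$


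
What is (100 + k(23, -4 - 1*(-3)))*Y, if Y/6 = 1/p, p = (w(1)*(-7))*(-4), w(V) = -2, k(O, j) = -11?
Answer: -267/28 ≈ -9.5357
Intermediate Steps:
p = -56 (p = -2*(-7)*(-4) = 14*(-4) = -56)
Y = -3/28 (Y = 6/(-56) = 6*(-1/56) = -3/28 ≈ -0.10714)
(100 + k(23, -4 - 1*(-3)))*Y = (100 - 11)*(-3/28) = 89*(-3/28) = -267/28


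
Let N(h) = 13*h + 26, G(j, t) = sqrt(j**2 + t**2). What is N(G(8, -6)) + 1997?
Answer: 2153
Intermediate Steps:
N(h) = 26 + 13*h
N(G(8, -6)) + 1997 = (26 + 13*sqrt(8**2 + (-6)**2)) + 1997 = (26 + 13*sqrt(64 + 36)) + 1997 = (26 + 13*sqrt(100)) + 1997 = (26 + 13*10) + 1997 = (26 + 130) + 1997 = 156 + 1997 = 2153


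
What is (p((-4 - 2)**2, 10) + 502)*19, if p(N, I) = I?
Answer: 9728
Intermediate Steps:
(p((-4 - 2)**2, 10) + 502)*19 = (10 + 502)*19 = 512*19 = 9728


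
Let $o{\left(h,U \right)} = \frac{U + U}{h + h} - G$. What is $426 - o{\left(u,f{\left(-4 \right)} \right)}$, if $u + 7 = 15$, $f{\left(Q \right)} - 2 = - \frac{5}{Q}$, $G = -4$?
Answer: $\frac{13491}{32} \approx 421.59$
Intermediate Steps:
$f{\left(Q \right)} = 2 - \frac{5}{Q}$
$u = 8$ ($u = -7 + 15 = 8$)
$o{\left(h,U \right)} = 4 + \frac{U}{h}$ ($o{\left(h,U \right)} = \frac{U + U}{h + h} - -4 = \frac{2 U}{2 h} + 4 = 2 U \frac{1}{2 h} + 4 = \frac{U}{h} + 4 = 4 + \frac{U}{h}$)
$426 - o{\left(u,f{\left(-4 \right)} \right)} = 426 - \left(4 + \frac{2 - \frac{5}{-4}}{8}\right) = 426 - \left(4 + \left(2 - - \frac{5}{4}\right) \frac{1}{8}\right) = 426 - \left(4 + \left(2 + \frac{5}{4}\right) \frac{1}{8}\right) = 426 - \left(4 + \frac{13}{4} \cdot \frac{1}{8}\right) = 426 - \left(4 + \frac{13}{32}\right) = 426 - \frac{141}{32} = \frac{13491}{32}$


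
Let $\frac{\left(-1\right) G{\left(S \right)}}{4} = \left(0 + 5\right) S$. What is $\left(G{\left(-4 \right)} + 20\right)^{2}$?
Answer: $10000$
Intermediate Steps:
$G{\left(S \right)} = - 20 S$ ($G{\left(S \right)} = - 4 \left(0 + 5\right) S = - 4 \cdot 5 S = - 20 S$)
$\left(G{\left(-4 \right)} + 20\right)^{2} = \left(\left(-20\right) \left(-4\right) + 20\right)^{2} = \left(80 + 20\right)^{2} = 100^{2} = 10000$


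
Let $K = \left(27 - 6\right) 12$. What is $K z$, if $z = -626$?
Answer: $-157752$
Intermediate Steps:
$K = 252$ ($K = 21 \cdot 12 = 252$)
$K z = 252 \left(-626\right) = -157752$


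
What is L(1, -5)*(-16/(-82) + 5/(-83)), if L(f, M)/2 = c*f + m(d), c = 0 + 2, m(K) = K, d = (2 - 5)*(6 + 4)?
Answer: -25704/3403 ≈ -7.5533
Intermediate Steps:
d = -30 (d = -3*10 = -30)
c = 2
L(f, M) = -60 + 4*f (L(f, M) = 2*(2*f - 30) = 2*(-30 + 2*f) = -60 + 4*f)
L(1, -5)*(-16/(-82) + 5/(-83)) = (-60 + 4*1)*(-16/(-82) + 5/(-83)) = (-60 + 4)*(-16*(-1/82) + 5*(-1/83)) = -56*(8/41 - 5/83) = -56*459/3403 = -25704/3403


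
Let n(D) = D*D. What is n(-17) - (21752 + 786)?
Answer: -22249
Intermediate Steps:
n(D) = D²
n(-17) - (21752 + 786) = (-17)² - (21752 + 786) = 289 - 1*22538 = 289 - 22538 = -22249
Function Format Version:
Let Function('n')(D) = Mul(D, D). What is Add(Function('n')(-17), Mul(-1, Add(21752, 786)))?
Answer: -22249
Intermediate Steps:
Function('n')(D) = Pow(D, 2)
Add(Function('n')(-17), Mul(-1, Add(21752, 786))) = Add(Pow(-17, 2), Mul(-1, Add(21752, 786))) = Add(289, Mul(-1, 22538)) = Add(289, -22538) = -22249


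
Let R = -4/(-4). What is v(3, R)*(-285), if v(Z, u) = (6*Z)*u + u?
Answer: -5415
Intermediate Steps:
R = 1 (R = -4*(-¼) = 1)
v(Z, u) = u + 6*Z*u (v(Z, u) = 6*Z*u + u = u + 6*Z*u)
v(3, R)*(-285) = (1*(1 + 6*3))*(-285) = (1*(1 + 18))*(-285) = (1*19)*(-285) = 19*(-285) = -5415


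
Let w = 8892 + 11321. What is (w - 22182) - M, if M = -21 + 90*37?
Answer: -5278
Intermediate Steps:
w = 20213
M = 3309 (M = -21 + 3330 = 3309)
(w - 22182) - M = (20213 - 22182) - 1*3309 = -1969 - 3309 = -5278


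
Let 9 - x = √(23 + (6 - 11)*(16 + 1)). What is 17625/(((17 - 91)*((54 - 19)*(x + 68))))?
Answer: -12925/147778 - 1175*I*√62/1034446 ≈ -0.087462 - 0.0089439*I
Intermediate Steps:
x = 9 - I*√62 (x = 9 - √(23 + (6 - 11)*(16 + 1)) = 9 - √(23 - 5*17) = 9 - √(23 - 85) = 9 - √(-62) = 9 - I*√62 ≈ 9.0 - 7.874*I)
17625/(((17 - 91)*((54 - 19)*(x + 68)))) = 17625/(((17 - 91)*((54 - 19)*((9 - I*√62) + 68)))) = 17625/((-2590*(77 - I*√62))) = 17625/((-74*(2695 - 35*I*√62))) = 17625/(-199430 + 2590*I*√62)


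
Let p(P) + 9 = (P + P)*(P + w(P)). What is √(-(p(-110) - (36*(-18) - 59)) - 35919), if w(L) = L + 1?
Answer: I*√84797 ≈ 291.2*I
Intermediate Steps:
w(L) = 1 + L
p(P) = -9 + 2*P*(1 + 2*P) (p(P) = -9 + (P + P)*(P + (1 + P)) = -9 + (2*P)*(1 + 2*P) = -9 + 2*P*(1 + 2*P))
√(-(p(-110) - (36*(-18) - 59)) - 35919) = √(-((-9 + 2*(-110) + 4*(-110)²) - (36*(-18) - 59)) - 35919) = √(-((-9 - 220 + 4*12100) - (-648 - 59)) - 35919) = √(-((-9 - 220 + 48400) - 1*(-707)) - 35919) = √(-(48171 + 707) - 35919) = √(-1*48878 - 35919) = √(-48878 - 35919) = √(-84797) = I*√84797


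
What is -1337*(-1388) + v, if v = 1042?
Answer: 1856798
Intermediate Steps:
-1337*(-1388) + v = -1337*(-1388) + 1042 = 1855756 + 1042 = 1856798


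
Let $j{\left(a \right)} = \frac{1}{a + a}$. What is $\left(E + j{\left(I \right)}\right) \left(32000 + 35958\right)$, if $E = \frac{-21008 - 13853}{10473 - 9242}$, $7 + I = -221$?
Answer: $- \frac{540192943213}{280668} \approx -1.9247 \cdot 10^{6}$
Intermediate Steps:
$I = -228$ ($I = -7 - 221 = -228$)
$E = - \frac{34861}{1231} \approx -28.319$
$j{\left(a \right)} = \frac{1}{2 a}$
$\left(E + j{\left(I \right)}\right) \left(32000 + 35958\right) = \left(- \frac{34861}{1231} + \frac{1}{2 \left(-228\right)}\right) \left(32000 + 35958\right) = \left(- \frac{34861}{1231} + \frac{1}{2} \left(- \frac{1}{228}\right)\right) 67958 = \left(- \frac{34861}{1231} - \frac{1}{456}\right) 67958 = \left(- \frac{15897847}{561336}\right) 67958 = - \frac{540192943213}{280668}$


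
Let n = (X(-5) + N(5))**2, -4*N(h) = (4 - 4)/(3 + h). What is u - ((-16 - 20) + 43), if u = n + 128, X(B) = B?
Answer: 146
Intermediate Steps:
N(h) = 0 (N(h) = -(4 - 4)/(4*(3 + h)) = -0/(3 + h) = -1/4*0 = 0)
n = 25 (n = (-5 + 0)**2 = (-5)**2 = 25)
u = 153 (u = 25 + 128 = 153)
u - ((-16 - 20) + 43) = 153 - ((-16 - 20) + 43) = 153 - (-36 + 43) = 153 - 1*7 = 153 - 7 = 146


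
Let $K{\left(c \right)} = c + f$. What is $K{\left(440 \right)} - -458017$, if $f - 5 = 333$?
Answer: $458795$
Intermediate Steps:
$f = 338$ ($f = 5 + 333 = 338$)
$K{\left(c \right)} = 338 + c$ ($K{\left(c \right)} = c + 338 = 338 + c$)
$K{\left(440 \right)} - -458017 = \left(338 + 440\right) - -458017 = 778 + 458017 = 458795$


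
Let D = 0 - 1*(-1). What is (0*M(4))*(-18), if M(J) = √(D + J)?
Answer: 0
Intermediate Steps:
D = 1 (D = 0 + 1 = 1)
M(J) = √(1 + J)
(0*M(4))*(-18) = (0*√(1 + 4))*(-18) = (0*√5)*(-18) = 0*(-18) = 0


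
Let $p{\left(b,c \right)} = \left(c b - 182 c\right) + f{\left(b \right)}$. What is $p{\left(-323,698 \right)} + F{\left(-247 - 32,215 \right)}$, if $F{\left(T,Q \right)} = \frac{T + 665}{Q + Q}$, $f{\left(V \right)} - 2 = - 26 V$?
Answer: $- \frac{73979157}{215} \approx -3.4409 \cdot 10^{5}$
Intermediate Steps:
$f{\left(V \right)} = 2 - 26 V$
$F{\left(T,Q \right)} = \frac{665 + T}{2 Q}$
$p{\left(b,c \right)} = 2 - 182 c - 26 b + b c$ ($p{\left(b,c \right)} = \left(c b - 182 c\right) - \left(-2 + 26 b\right) = \left(b c - 182 c\right) - \left(-2 + 26 b\right) = \left(- 182 c + b c\right) - \left(-2 + 26 b\right) = 2 - 182 c - 26 b + b c$)
$p{\left(-323,698 \right)} + F{\left(-247 - 32,215 \right)} = \left(2 - 127036 - -8398 - 225454\right) + \frac{665 - 279}{2 \cdot 215} = \left(2 - 127036 + 8398 - 225454\right) + \frac{1}{2} \cdot \frac{1}{215} \left(665 - 279\right) = -344090 + \frac{1}{2} \cdot \frac{1}{215} \cdot 386 = -344090 + \frac{193}{215} = - \frac{73979157}{215}$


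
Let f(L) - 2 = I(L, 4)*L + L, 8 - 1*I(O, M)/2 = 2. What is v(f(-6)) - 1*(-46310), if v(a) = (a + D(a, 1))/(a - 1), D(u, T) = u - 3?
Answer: 3566025/77 ≈ 46312.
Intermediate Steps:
I(O, M) = 12 (I(O, M) = 16 - 2*2 = 16 - 4 = 12)
D(u, T) = -3 + u
f(L) = 2 + 13*L (f(L) = 2 + (12*L + L) = 2 + 13*L)
v(a) = (-3 + 2*a)/(-1 + a) (v(a) = (a + (-3 + a))/(a - 1) = (-3 + 2*a)/(-1 + a))
v(f(-6)) - 1*(-46310) = (-3 + 2*(2 + 13*(-6)))/(-1 + (2 + 13*(-6))) - 1*(-46310) = (-3 + 2*(2 - 78))/(-1 + (2 - 78)) + 46310 = (-3 + 2*(-76))/(-1 - 76) + 46310 = (-3 - 152)/(-77) + 46310 = -1/77*(-155) + 46310 = 155/77 + 46310 = 3566025/77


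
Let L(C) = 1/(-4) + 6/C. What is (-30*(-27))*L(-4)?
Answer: -2835/2 ≈ -1417.5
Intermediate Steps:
L(C) = -¼ + 6/C (L(C) = 1*(-¼) + 6/C = -¼ + 6/C)
(-30*(-27))*L(-4) = (-30*(-27))*((¼)*(24 - 1*(-4))/(-4)) = 810*((¼)*(-¼)*(24 + 4)) = 810*((¼)*(-¼)*28) = 810*(-7/4) = -2835/2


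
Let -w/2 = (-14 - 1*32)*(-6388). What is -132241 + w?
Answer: -719937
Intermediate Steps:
w = -587696 (w = -2*(-14 - 1*32)*(-6388) = -2*(-14 - 32)*(-6388) = -(-92)*(-6388) = -2*293848 = -587696)
-132241 + w = -132241 - 587696 = -719937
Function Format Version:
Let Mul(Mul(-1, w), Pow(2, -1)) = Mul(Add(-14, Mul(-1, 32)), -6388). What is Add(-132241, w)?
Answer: -719937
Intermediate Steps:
w = -587696 (w = Mul(-2, Mul(Add(-14, Mul(-1, 32)), -6388)) = Mul(-2, Mul(Add(-14, -32), -6388)) = Mul(-2, Mul(-46, -6388)) = Mul(-2, 293848) = -587696)
Add(-132241, w) = Add(-132241, -587696) = -719937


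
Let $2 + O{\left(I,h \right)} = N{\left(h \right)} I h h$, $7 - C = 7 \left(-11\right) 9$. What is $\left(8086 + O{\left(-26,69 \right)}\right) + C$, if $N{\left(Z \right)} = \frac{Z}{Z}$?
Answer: $-115002$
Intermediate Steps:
$N{\left(Z \right)} = 1$
$C = 700$ ($C = 7 - 7 \left(-11\right) 9 = 7 - \left(-77\right) 9 = 7 - -693 = 7 + 693 = 700$)
$O{\left(I,h \right)} = -2 + I h^{2}$ ($O{\left(I,h \right)} = -2 + 1 I h h = -2 + I h h = -2 + I h^{2}$)
$\left(8086 + O{\left(-26,69 \right)}\right) + C = \left(8086 - \left(2 + 26 \cdot 69^{2}\right)\right) + 700 = \left(8086 - 123788\right) + 700 = -115702 + 700 = -115002$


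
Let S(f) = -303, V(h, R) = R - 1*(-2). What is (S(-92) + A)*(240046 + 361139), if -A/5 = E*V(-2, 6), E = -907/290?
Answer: -3101513415/29 ≈ -1.0695e+8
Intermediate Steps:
V(h, R) = 2 + R (V(h, R) = R + 2 = 2 + R)
E = -907/290 (E = -907*1/290 = -907/290 ≈ -3.1276)
A = 3628/29 (A = -(-907)*(2 + 6)/58 = -(-907)*8/58 = -5*(-3628/145) = 3628/29 ≈ 125.10)
(S(-92) + A)*(240046 + 361139) = (-303 + 3628/29)*(240046 + 361139) = -5159/29*601185 = -3101513415/29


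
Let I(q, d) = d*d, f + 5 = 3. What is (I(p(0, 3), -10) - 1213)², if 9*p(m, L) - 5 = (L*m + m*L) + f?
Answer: 1238769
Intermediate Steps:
f = -2 (f = -5 + 3 = -2)
p(m, L) = ⅓ + 2*L*m/9 (p(m, L) = 5/9 + ((L*m + m*L) - 2)/9 = 5/9 + ((L*m + L*m) - 2)/9 = 5/9 + (2*L*m - 2)/9 = 5/9 + (-2 + 2*L*m)/9 = 5/9 + (-2/9 + 2*L*m/9) = ⅓ + 2*L*m/9)
I(q, d) = d²
(I(p(0, 3), -10) - 1213)² = ((-10)² - 1213)² = (100 - 1213)² = (-1113)² = 1238769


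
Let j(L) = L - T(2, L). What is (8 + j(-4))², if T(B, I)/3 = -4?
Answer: 256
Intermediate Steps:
T(B, I) = -12 (T(B, I) = 3*(-4) = -12)
j(L) = 12 + L (j(L) = L - 1*(-12) = L + 12 = 12 + L)
(8 + j(-4))² = (8 + (12 - 4))² = (8 + 8)² = 16² = 256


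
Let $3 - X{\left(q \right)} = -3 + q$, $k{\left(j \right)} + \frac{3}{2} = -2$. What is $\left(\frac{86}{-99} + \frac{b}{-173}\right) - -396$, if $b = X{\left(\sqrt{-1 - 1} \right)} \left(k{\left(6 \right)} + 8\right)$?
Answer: $\frac{6764741}{17127} + \frac{9 i \sqrt{2}}{346} \approx 394.98 + 0.036786 i$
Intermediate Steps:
$k{\left(j \right)} = - \frac{7}{2}$ ($k{\left(j \right)} = - \frac{3}{2} - 2 = - \frac{7}{2}$)
$X{\left(q \right)} = 6 - q$ ($X{\left(q \right)} = 3 - \left(-3 + q\right) = 6 - q$)
$b = 27 - \frac{9 i \sqrt{2}}{2}$ ($b = \left(6 - \sqrt{-1 - 1}\right) \left(- \frac{7}{2} + 8\right) = \left(6 - \sqrt{-2}\right) \frac{9}{2} = \left(6 - i \sqrt{2}\right) \frac{9}{2} = 27 - \frac{9 i \sqrt{2}}{2} \approx 27.0 - 6.364 i$)
$\left(\frac{86}{-99} + \frac{b}{-173}\right) - -396 = \left(\frac{86}{-99} + \frac{27 - \frac{9 i \sqrt{2}}{2}}{-173}\right) - -396 = \left(86 \left(- \frac{1}{99}\right) + \left(27 - \frac{9 i \sqrt{2}}{2}\right) \left(- \frac{1}{173}\right)\right) + 396 = \left(- \frac{86}{99} - \left(\frac{27}{173} - \frac{9 i \sqrt{2}}{346}\right)\right) + 396 = \left(- \frac{17551}{17127} + \frac{9 i \sqrt{2}}{346}\right) + 396 = \frac{6764741}{17127} + \frac{9 i \sqrt{2}}{346}$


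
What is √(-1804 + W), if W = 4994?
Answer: √3190 ≈ 56.480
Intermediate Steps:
√(-1804 + W) = √(-1804 + 4994) = √3190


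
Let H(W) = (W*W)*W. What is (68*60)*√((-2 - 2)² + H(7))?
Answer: 4080*√359 ≈ 77305.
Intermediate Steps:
H(W) = W³ (H(W) = W²*W = W³)
(68*60)*√((-2 - 2)² + H(7)) = (68*60)*√((-2 - 2)² + 7³) = 4080*√((-4)² + 343) = 4080*√(16 + 343) = 4080*√359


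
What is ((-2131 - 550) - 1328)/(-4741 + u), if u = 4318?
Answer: 4009/423 ≈ 9.4775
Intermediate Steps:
((-2131 - 550) - 1328)/(-4741 + u) = ((-2131 - 550) - 1328)/(-4741 + 4318) = (-2681 - 1328)/(-423) = -4009*(-1/423) = 4009/423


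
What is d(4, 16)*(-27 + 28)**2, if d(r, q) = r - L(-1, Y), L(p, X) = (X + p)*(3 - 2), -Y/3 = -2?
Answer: -1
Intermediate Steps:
Y = 6 (Y = -3*(-2) = 6)
L(p, X) = X + p (L(p, X) = (X + p)*1 = X + p)
d(r, q) = -5 + r (d(r, q) = r - (6 - 1) = r - 1*5 = r - 5 = -5 + r)
d(4, 16)*(-27 + 28)**2 = (-5 + 4)*(-27 + 28)**2 = -1*1**2 = -1*1 = -1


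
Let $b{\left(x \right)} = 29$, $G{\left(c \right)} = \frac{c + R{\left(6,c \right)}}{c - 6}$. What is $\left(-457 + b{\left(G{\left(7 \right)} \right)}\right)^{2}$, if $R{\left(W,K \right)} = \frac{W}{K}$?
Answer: $183184$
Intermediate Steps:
$G{\left(c \right)} = \frac{c + \frac{6}{c}}{-6 + c}$ ($G{\left(c \right)} = \frac{c + \frac{6}{c}}{c - 6} = \frac{c + \frac{6}{c}}{-6 + c}$)
$\left(-457 + b{\left(G{\left(7 \right)} \right)}\right)^{2} = \left(-457 + 29\right)^{2} = \left(-428\right)^{2} = 183184$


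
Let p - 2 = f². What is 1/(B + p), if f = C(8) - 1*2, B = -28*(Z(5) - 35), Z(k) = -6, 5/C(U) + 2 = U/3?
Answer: 4/4721 ≈ 0.00084728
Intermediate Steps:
C(U) = 5/(-2 + U/3)
B = 1148 (B = -28*(-6 - 35) = -28*(-41) = 1148)
f = 11/2 (f = 15/(-6 + 8) - 1*2 = 15/2 - 2 = 11/2 ≈ 5.5000)
p = 129/4 (p = 2 + (11/2)² = 2 + 121/4 = 129/4 ≈ 32.250)
1/(B + p) = 1/(1148 + 129/4) = 1/(4721/4) = 4/4721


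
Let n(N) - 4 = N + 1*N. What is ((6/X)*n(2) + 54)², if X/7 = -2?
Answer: 125316/49 ≈ 2557.5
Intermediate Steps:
X = -14 (X = 7*(-2) = -14)
n(N) = 4 + 2*N (n(N) = 4 + (N + 1*N) = 4 + (N + N) = 4 + 2*N)
((6/X)*n(2) + 54)² = ((6/(-14))*(4 + 2*2) + 54)² = ((-1/14*6)*(4 + 4) + 54)² = (-3/7*8 + 54)² = (-24/7 + 54)² = (354/7)² = 125316/49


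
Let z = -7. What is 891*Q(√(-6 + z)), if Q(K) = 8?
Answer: 7128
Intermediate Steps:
891*Q(√(-6 + z)) = 891*8 = 7128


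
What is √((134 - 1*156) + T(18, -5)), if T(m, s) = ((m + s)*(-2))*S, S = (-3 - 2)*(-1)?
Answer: 2*I*√38 ≈ 12.329*I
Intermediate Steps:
S = 5 (S = -5*(-1) = 5)
T(m, s) = -10*m - 10*s (T(m, s) = ((m + s)*(-2))*5 = (-2*m - 2*s)*5 = -10*m - 10*s)
√((134 - 1*156) + T(18, -5)) = √((134 - 1*156) + (-10*18 - 10*(-5))) = √((134 - 156) + (-180 + 50)) = √(-22 - 130) = √(-152) = 2*I*√38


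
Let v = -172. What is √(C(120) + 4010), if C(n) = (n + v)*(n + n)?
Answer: 11*I*√70 ≈ 92.033*I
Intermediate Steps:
C(n) = 2*n*(-172 + n) (C(n) = (n - 172)*(n + n) = (-172 + n)*(2*n) = 2*n*(-172 + n))
√(C(120) + 4010) = √(2*120*(-172 + 120) + 4010) = √(2*120*(-52) + 4010) = √(-12480 + 4010) = √(-8470) = 11*I*√70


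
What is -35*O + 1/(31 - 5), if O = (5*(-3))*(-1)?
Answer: -13649/26 ≈ -524.96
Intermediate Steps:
O = 15 (O = -15*(-1) = 15)
-35*O + 1/(31 - 5) = -35*15 + 1/(31 - 5) = -525 + 1/26 = -13649/26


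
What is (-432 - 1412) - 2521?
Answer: -4365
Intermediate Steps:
(-432 - 1412) - 2521 = -1844 - 2521 = -4365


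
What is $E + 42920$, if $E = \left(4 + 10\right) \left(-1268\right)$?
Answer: $25168$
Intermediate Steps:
$E = -17752$ ($E = 14 \left(-1268\right) = -17752$)
$E + 42920 = -17752 + 42920 = 25168$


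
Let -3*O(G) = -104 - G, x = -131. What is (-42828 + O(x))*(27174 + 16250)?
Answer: -1860153888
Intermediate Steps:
O(G) = 104/3 + G/3 (O(G) = -(-104 - G)/3 = 104/3 + G/3)
(-42828 + O(x))*(27174 + 16250) = (-42828 + (104/3 + (⅓)*(-131)))*(27174 + 16250) = (-42828 + (104/3 - 131/3))*43424 = (-42828 - 9)*43424 = -42837*43424 = -1860153888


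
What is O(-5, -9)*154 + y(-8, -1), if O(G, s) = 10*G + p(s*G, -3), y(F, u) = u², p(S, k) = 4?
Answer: -7083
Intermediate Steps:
O(G, s) = 4 + 10*G (O(G, s) = 10*G + 4 = 4 + 10*G)
O(-5, -9)*154 + y(-8, -1) = (4 + 10*(-5))*154 + (-1)² = (4 - 50)*154 + 1 = -46*154 + 1 = -7084 + 1 = -7083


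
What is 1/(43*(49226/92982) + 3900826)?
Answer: 46491/181354359925 ≈ 2.5635e-7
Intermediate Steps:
1/(43*(49226/92982) + 3900826) = 1/(43*(49226*(1/92982)) + 3900826) = 1/(43*(24613/46491) + 3900826) = 1/(1058359/46491 + 3900826) = 1/(181354359925/46491) = 46491/181354359925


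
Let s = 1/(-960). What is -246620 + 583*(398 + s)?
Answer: -14003143/960 ≈ -14587.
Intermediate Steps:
s = -1/960 ≈ -0.0010417
-246620 + 583*(398 + s) = -246620 + 583*(398 - 1/960) = -246620 + 583*(382079/960) = -246620 + 222752057/960 = -14003143/960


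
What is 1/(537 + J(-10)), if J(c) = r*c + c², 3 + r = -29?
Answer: 1/957 ≈ 0.0010449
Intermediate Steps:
r = -32 (r = -3 - 29 = -32)
J(c) = c² - 32*c (J(c) = -32*c + c² = c² - 32*c)
1/(537 + J(-10)) = 1/(537 - 10*(-32 - 10)) = 1/(537 - 10*(-42)) = 1/(537 + 420) = 1/957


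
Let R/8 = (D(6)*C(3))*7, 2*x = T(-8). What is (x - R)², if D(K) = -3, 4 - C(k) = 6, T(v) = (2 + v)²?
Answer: 101124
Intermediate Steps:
x = 18 (x = (2 - 8)²/2 = (½)*(-6)² = (½)*36 = 18)
C(k) = -2 (C(k) = 4 - 1*6 = 4 - 6 = -2)
R = 336 (R = 8*(-3*(-2)*7) = 8*(6*7) = 8*42 = 336)
(x - R)² = (18 - 1*336)² = (18 - 336)² = (-318)² = 101124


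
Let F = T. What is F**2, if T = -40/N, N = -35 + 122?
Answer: 1600/7569 ≈ 0.21139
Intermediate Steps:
N = 87
T = -40/87 ≈ -0.45977
F = -40/87 ≈ -0.45977
F**2 = (-40/87)**2 = 1600/7569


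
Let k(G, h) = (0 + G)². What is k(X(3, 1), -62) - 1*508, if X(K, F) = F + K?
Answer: -492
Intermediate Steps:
k(G, h) = G²
k(X(3, 1), -62) - 1*508 = (1 + 3)² - 1*508 = 4² - 508 = 16 - 508 = -492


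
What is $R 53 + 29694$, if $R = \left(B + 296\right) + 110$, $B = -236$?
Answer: $38704$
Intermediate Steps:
$R = 170$ ($R = \left(-236 + 296\right) + 110 = 60 + 110 = 170$)
$R 53 + 29694 = 170 \cdot 53 + 29694 = 9010 + 29694 = 38704$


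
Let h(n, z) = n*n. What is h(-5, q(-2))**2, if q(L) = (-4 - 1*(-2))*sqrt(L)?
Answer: 625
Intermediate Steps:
q(L) = -2*sqrt(L) (q(L) = (-4 + 2)*sqrt(L) = -2*sqrt(L))
h(n, z) = n**2
h(-5, q(-2))**2 = ((-5)**2)**2 = 25**2 = 625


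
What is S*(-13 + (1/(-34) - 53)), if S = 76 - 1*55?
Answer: -47145/34 ≈ -1386.6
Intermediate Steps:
S = 21 (S = 76 - 55 = 21)
S*(-13 + (1/(-34) - 53)) = 21*(-13 + (1/(-34) - 53)) = 21*(-13 + (-1/34 - 53)) = 21*(-13 - 1803/34) = 21*(-2245/34) = -47145/34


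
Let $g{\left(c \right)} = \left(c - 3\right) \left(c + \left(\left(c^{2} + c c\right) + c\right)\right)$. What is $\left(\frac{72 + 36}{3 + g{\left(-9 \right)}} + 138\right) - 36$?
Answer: $\frac{58614}{575} \approx 101.94$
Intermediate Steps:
$g{\left(c \right)} = \left(-3 + c\right) \left(2 c + 2 c^{2}\right)$ ($g{\left(c \right)} = \left(-3 + c\right) \left(c + \left(\left(c^{2} + c^{2}\right) + c\right)\right) = \left(-3 + c\right) \left(c + \left(2 c^{2} + c\right)\right) = \left(-3 + c\right) \left(c + \left(c + 2 c^{2}\right)\right) = \left(-3 + c\right) \left(2 c + 2 c^{2}\right)$)
$\left(\frac{72 + 36}{3 + g{\left(-9 \right)}} + 138\right) - 36 = \left(\frac{72 + 36}{3 + 2 \left(-9\right) \left(-3 + \left(-9\right)^{2} - -18\right)} + 138\right) - 36 = \left(\frac{108}{3 + 2 \left(-9\right) \left(-3 + 81 + 18\right)} + 138\right) - 36 = \left(\frac{108}{3 + 2 \left(-9\right) 96} + 138\right) - 36 = \left(\frac{108}{3 - 1728} + 138\right) - 36 = \left(\frac{108}{-1725} + 138\right) - 36 = \left(108 \left(- \frac{1}{1725}\right) + 138\right) - 36 = \left(- \frac{36}{575} + 138\right) - 36 = \frac{79314}{575} - 36 = \frac{58614}{575}$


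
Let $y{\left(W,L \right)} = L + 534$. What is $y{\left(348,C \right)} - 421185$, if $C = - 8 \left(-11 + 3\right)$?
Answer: $-420587$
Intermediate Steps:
$C = 64$ ($C = \left(-8\right) \left(-8\right) = 64$)
$y{\left(W,L \right)} = 534 + L$
$y{\left(348,C \right)} - 421185 = \left(534 + 64\right) - 421185 = 598 - 421185 = -420587$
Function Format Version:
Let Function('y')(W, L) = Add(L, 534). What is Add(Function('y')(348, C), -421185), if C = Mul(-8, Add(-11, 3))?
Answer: -420587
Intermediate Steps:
C = 64 (C = Mul(-8, -8) = 64)
Function('y')(W, L) = Add(534, L)
Add(Function('y')(348, C), -421185) = Add(Add(534, 64), -421185) = Add(598, -421185) = -420587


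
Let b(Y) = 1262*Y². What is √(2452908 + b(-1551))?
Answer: √3038321370 ≈ 55121.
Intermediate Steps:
√(2452908 + b(-1551)) = √(2452908 + 1262*(-1551)²) = √(2452908 + 1262*2405601) = √(2452908 + 3035868462) = √3038321370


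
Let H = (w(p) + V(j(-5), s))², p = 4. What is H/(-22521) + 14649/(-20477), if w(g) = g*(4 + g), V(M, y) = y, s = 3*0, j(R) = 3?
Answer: -350878577/461162517 ≈ -0.76086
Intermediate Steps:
s = 0
H = 1024 (H = (4*(4 + 4) + 0)² = (4*8 + 0)² = (32 + 0)² = 32² = 1024)
H/(-22521) + 14649/(-20477) = 1024/(-22521) + 14649/(-20477) = 1024*(-1/22521) + 14649*(-1/20477) = -1024/22521 - 14649/20477 = -350878577/461162517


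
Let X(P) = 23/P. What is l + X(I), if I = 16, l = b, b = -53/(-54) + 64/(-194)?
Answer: 87541/41904 ≈ 2.0891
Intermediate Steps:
b = 3413/5238 (b = -53*(-1/54) + 64*(-1/194) = 53/54 - 32/97 = 3413/5238 ≈ 0.65158)
l = 3413/5238 ≈ 0.65158
l + X(I) = 3413/5238 + 23/16 = 87541/41904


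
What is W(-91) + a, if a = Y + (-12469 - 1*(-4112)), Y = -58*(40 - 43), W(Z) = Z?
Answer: -8274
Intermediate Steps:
Y = 174 (Y = -58*(-3) = 174)
a = -8183 (a = 174 + (-12469 - 1*(-4112)) = 174 + (-12469 + 4112) = 174 - 8357 = -8183)
W(-91) + a = -91 - 8183 = -8274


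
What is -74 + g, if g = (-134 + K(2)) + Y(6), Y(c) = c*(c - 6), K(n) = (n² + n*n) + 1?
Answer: -199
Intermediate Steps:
K(n) = 1 + 2*n² (K(n) = (n² + n²) + 1 = 2*n² + 1 = 1 + 2*n²)
Y(c) = c*(-6 + c)
g = -125 (g = (-134 + (1 + 2*2²)) + 6*(-6 + 6) = (-134 + (1 + 2*4)) + 6*0 = (-134 + (1 + 8)) + 0 = (-134 + 9) + 0 = -125 + 0 = -125)
-74 + g = -74 - 125 = -199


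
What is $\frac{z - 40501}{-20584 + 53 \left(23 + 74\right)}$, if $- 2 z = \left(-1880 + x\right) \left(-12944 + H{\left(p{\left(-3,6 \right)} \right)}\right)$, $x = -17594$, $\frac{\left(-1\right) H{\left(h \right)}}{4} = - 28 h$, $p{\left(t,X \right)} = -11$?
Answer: $\frac{138072213}{15443} \approx 8940.8$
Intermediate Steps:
$H{\left(h \right)} = 112 h$ ($H{\left(h \right)} = - 4 \left(- 28 h\right) = 112 h$)
$z = -138031712$ ($z = - \frac{\left(-1880 - 17594\right) \left(-12944 + 112 \left(-11\right)\right)}{2} = - \frac{\left(-19474\right) \left(-12944 - 1232\right)}{2} = - \frac{\left(-19474\right) \left(-14176\right)}{2} = \left(- \frac{1}{2}\right) 276063424 = -138031712$)
$\frac{z - 40501}{-20584 + 53 \left(23 + 74\right)} = \frac{-138031712 - 40501}{-20584 + 53 \left(23 + 74\right)} = - \frac{138072213}{-20584 + 53 \cdot 97} = - \frac{138072213}{-20584 + 5141} = - \frac{138072213}{-15443} = \left(-138072213\right) \left(- \frac{1}{15443}\right) = \frac{138072213}{15443}$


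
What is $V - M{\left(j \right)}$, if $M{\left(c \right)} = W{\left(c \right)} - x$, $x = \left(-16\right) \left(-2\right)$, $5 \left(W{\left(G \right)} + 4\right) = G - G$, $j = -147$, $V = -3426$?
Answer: $-3390$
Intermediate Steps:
$W{\left(G \right)} = -4$ ($W{\left(G \right)} = -4 + \frac{G - G}{5} = -4 + \frac{1}{5} \cdot 0 = -4 + 0 = -4$)
$x = 32$
$M{\left(c \right)} = -36$ ($M{\left(c \right)} = -4 - 32 = -36$)
$V - M{\left(j \right)} = -3426 - -36 = -3426 + 36 = -3390$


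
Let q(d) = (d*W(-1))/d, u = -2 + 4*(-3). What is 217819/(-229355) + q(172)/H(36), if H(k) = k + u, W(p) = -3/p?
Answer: -586279/720830 ≈ -0.81334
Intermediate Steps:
u = -14 (u = -2 - 12 = -14)
H(k) = -14 + k (H(k) = k - 14 = -14 + k)
q(d) = 3 (q(d) = (d*(-3/(-1)))/d = (d*(-3*(-1)))/d = (d*3)/d = (3*d)/d = 3)
217819/(-229355) + q(172)/H(36) = 217819/(-229355) + 3/(-14 + 36) = 217819*(-1/229355) + 3/22 = -31117/32765 + 3*(1/22) = -31117/32765 + 3/22 = -586279/720830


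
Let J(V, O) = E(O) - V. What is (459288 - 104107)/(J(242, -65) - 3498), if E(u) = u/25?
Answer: -1775905/18713 ≈ -94.902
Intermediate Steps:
E(u) = u/25 (E(u) = u*(1/25) = u/25)
J(V, O) = -V + O/25 (J(V, O) = O/25 - V = -V + O/25)
(459288 - 104107)/(J(242, -65) - 3498) = (459288 - 104107)/((-1*242 + (1/25)*(-65)) - 3498) = 355181/((-242 - 13/5) - 3498) = 355181/(-1223/5 - 3498) = 355181/(-18713/5) = 355181*(-5/18713) = -1775905/18713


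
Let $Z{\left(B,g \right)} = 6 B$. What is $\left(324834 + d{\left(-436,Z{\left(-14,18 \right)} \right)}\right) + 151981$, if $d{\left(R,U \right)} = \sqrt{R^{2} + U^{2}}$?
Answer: $476815 + 4 \sqrt{12322} \approx 4.7726 \cdot 10^{5}$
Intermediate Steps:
$\left(324834 + d{\left(-436,Z{\left(-14,18 \right)} \right)}\right) + 151981 = \left(324834 + \sqrt{\left(-436\right)^{2} + \left(6 \left(-14\right)\right)^{2}}\right) + 151981 = \left(324834 + \sqrt{190096 + \left(-84\right)^{2}}\right) + 151981 = \left(324834 + \sqrt{190096 + 7056}\right) + 151981 = \left(324834 + \sqrt{197152}\right) + 151981 = \left(324834 + 4 \sqrt{12322}\right) + 151981 = 476815 + 4 \sqrt{12322}$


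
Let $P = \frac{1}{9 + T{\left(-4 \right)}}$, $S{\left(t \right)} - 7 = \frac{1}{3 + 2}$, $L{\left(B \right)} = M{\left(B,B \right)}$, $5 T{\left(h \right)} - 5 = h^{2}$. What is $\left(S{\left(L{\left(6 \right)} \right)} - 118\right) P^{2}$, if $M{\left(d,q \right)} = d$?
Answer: $- \frac{1385}{2178} \approx -0.6359$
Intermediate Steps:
$T{\left(h \right)} = 1 + \frac{h^{2}}{5}$
$L{\left(B \right)} = B$
$S{\left(t \right)} = \frac{36}{5}$ ($S{\left(t \right)} = 7 + \frac{1}{3 + 2} = 7 + \frac{1}{5} = \frac{36}{5}$)
$P = \frac{5}{66}$ ($P = \frac{1}{9 + \left(1 + \frac{\left(-4\right)^{2}}{5}\right)} = \frac{1}{9 + \left(1 + \frac{1}{5} \cdot 16\right)} = \frac{1}{9 + \left(1 + \frac{16}{5}\right)} = \frac{1}{9 + \frac{21}{5}} = \frac{1}{\frac{66}{5}} = \frac{5}{66} \approx 0.075758$)
$\left(S{\left(L{\left(6 \right)} \right)} - 118\right) P^{2} = \left(\frac{36}{5} - 118\right) \left(\frac{5}{66}\right)^{2} = \left(- \frac{554}{5}\right) \frac{25}{4356} = - \frac{1385}{2178}$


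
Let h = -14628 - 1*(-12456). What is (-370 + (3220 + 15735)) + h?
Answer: 16413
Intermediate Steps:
h = -2172 (h = -14628 + 12456 = -2172)
(-370 + (3220 + 15735)) + h = (-370 + (3220 + 15735)) - 2172 = (-370 + 18955) - 2172 = 18585 - 2172 = 16413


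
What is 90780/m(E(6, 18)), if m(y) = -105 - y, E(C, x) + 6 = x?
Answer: -30260/39 ≈ -775.90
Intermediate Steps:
E(C, x) = -6 + x
90780/m(E(6, 18)) = 90780/(-105 - (-6 + 18)) = 90780/(-105 - 1*12) = 90780/(-105 - 12) = 90780/(-117) = 90780*(-1/117) = -30260/39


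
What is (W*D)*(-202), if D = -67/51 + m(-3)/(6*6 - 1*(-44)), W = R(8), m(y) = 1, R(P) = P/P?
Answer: 536209/2040 ≈ 262.85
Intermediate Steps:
R(P) = 1
W = 1
D = -5309/4080 (D = -67/51 + 1/(6*6 - 1*(-44)) = -67*1/51 + 1/(36 + 44) = -67/51 + 1/80 = -5309/4080 ≈ -1.3012)
(W*D)*(-202) = (1*(-5309/4080))*(-202) = -5309/4080*(-202) = 536209/2040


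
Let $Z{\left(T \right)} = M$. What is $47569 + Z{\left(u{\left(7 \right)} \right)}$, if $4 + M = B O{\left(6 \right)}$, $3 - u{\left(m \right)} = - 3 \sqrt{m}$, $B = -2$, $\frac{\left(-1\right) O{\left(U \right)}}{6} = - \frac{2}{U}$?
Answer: $47561$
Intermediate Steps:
$O{\left(U \right)} = \frac{12}{U}$ ($O{\left(U \right)} = - 6 \left(- \frac{2}{U}\right) = \frac{12}{U}$)
$u{\left(m \right)} = 3 + 3 \sqrt{m}$ ($u{\left(m \right)} = 3 - - 3 \sqrt{m} = 3 + 3 \sqrt{m}$)
$M = -8$ ($M = -4 - 2 \cdot \frac{12}{6} = -4 - 2 \cdot 12 \cdot \frac{1}{6} = -4 - 4 = -8$)
$Z{\left(T \right)} = -8$
$47569 + Z{\left(u{\left(7 \right)} \right)} = 47569 - 8 = 47561$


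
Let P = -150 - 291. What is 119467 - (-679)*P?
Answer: -179972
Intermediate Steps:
P = -441
119467 - (-679)*P = 119467 - (-679)*(-441) = 119467 - 1*299439 = 119467 - 299439 = -179972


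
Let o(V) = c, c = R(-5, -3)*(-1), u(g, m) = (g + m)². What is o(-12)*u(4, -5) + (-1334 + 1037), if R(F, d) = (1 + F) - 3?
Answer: -290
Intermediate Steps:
R(F, d) = -2 + F
c = 7 (c = (-2 - 5)*(-1) = -7*(-1) = 7)
o(V) = 7
o(-12)*u(4, -5) + (-1334 + 1037) = 7*(4 - 5)² + (-1334 + 1037) = 7*(-1)² - 297 = 7*1 - 297 = 7 - 297 = -290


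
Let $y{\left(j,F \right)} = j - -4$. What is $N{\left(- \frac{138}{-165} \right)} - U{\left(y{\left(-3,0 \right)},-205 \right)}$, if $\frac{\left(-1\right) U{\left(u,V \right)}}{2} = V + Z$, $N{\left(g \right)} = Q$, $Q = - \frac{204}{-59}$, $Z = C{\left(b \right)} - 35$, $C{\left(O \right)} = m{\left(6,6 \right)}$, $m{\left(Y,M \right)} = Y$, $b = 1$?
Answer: $- \frac{27408}{59} \approx -464.54$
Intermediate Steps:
$C{\left(O \right)} = 6$
$y{\left(j,F \right)} = 4 + j$ ($y{\left(j,F \right)} = j + 4 = 4 + j$)
$Z = -29$ ($Z = 6 - 35 = -29$)
$Q = \frac{204}{59}$ ($Q = \left(-204\right) \left(- \frac{1}{59}\right) = \frac{204}{59} \approx 3.4576$)
$N{\left(g \right)} = \frac{204}{59}$
$U{\left(u,V \right)} = 58 - 2 V$ ($U{\left(u,V \right)} = - 2 \left(V - 29\right) = - 2 \left(-29 + V\right) = 58 - 2 V$)
$N{\left(- \frac{138}{-165} \right)} - U{\left(y{\left(-3,0 \right)},-205 \right)} = \frac{204}{59} - \left(58 - -410\right) = \frac{204}{59} - \left(58 + 410\right) = \frac{204}{59} - 468 = - \frac{27408}{59}$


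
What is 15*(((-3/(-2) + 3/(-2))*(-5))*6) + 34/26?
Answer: 17/13 ≈ 1.3077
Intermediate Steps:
15*(((-3/(-2) + 3/(-2))*(-5))*6) + 34/26 = 15*(((-3*(-1/2) + 3*(-1/2))*(-5))*6) + 34*(1/26) = 15*(((3/2 - 3/2)*(-5))*6) + 17/13 = 15*((0*(-5))*6) + 17/13 = 15*(0*6) + 17/13 = 15*0 + 17/13 = 0 + 17/13 = 17/13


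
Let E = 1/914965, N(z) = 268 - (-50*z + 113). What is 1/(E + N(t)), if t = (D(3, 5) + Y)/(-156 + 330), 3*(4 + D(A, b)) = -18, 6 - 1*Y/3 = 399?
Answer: -2744895/512380397 ≈ -0.0053571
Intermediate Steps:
Y = -1179 (Y = 18 - 3*399 = 18 - 1197 = -1179)
D(A, b) = -10 (D(A, b) = -4 + (⅓)*(-18) = -4 - 6 = -10)
t = -41/6 (t = (-10 - 1179)/(-156 + 330) = -1189/174 = -1189*1/174 = -41/6 ≈ -6.8333)
N(z) = 155 + 50*z (N(z) = 268 - (113 - 50*z) = 268 + (-113 + 50*z) = 155 + 50*z)
E = 1/914965 ≈ 1.0929e-6
1/(E + N(t)) = 1/(1/914965 + (155 + 50*(-41/6))) = 1/(1/914965 + (155 - 1025/3)) = 1/(1/914965 - 560/3) = 1/(-512380397/2744895) = -2744895/512380397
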